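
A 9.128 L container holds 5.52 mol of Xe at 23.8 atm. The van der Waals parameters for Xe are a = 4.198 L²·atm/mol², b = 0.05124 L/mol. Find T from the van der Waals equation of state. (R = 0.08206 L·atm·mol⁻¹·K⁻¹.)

T ≈ 494.7 K

T = (P + a n²/V²)(V − nb)/(nR)
P + a n²/V² = 23.8 + (4.198)(5.52)²/(9.128)² = 25.335 atm
V − nb = 9.128 − (5.52)(0.05124) = 8.8452 L
T = (25.335)(8.8452)/((5.52)(0.08206)) = 494.7 K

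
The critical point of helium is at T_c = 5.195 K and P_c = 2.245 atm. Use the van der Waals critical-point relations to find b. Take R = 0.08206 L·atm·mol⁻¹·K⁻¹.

From T_c = 8a/(27Rb) and P_c = a/(27b²): b = R T_c/(8 P_c).
b = (0.08206)(5.195)/(8×2.245) = 0.42630/17.960 = 0.02374 L/mol

b ≈ 0.02374 L/mol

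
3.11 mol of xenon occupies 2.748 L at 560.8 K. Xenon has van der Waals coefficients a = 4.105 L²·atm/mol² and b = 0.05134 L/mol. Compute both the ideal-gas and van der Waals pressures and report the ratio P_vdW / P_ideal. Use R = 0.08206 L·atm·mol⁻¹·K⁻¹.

P_vdW / P_ideal ≈ 0.9607

Ideal: P_ideal = nRT/V = (3.11)(0.08206)(560.8)/2.748 = 52.0815 atm
vdW: P = nRT/(V − nb) − a n²/V² = 143.120/2.58833 − 39.7040/7.55150 = 55.2943 − 5.25776 = 50.0365 atm
Ratio = 50.0365/52.0815 = 0.9607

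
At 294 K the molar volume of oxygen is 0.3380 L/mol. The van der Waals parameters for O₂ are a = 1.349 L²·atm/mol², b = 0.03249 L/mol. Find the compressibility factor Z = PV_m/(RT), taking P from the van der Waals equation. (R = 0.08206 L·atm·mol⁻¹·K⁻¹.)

Z ≈ 0.9409

P = RT/(V_m − b) − a/V_m² = (0.08206)(294)/(0.3380 − 0.03249) − 1.349/(0.3380)²
  = 24.126/0.30551 − 11.808 = 78.970 − 11.808 = 67.162 atm
Z = PV_m/(RT) = (67.162)(0.3380)/((0.08206)(294)) = 22.701/24.126 = 0.9409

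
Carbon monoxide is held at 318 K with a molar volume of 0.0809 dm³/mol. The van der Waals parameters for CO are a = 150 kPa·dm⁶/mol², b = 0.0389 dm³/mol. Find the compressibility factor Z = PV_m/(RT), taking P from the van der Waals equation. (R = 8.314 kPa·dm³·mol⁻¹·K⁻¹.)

Z ≈ 1.225

P = RT/(V_m − b) − a/V_m² = (8.314)(318)/(0.0809 − 0.0389) − 150/(0.0809)²
  = 2643.9/0.042000 − 22919 = 62950 − 22919 = 40031 kPa
Z = PV_m/(RT) = (40031)(0.0809)/((8.314)(318)) = 3238.5/2643.9 = 1.225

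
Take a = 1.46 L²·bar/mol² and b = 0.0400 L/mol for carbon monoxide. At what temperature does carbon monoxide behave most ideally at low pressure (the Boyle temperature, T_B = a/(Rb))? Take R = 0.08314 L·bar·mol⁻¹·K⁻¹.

T_B ≈ 439.0 K

For a van der Waals gas the second virial coefficient B₂ = b − a/(RT) vanishes at T_B = a/(Rb).
T_B = 1.46/(0.08314×0.0400) = 1.46/0.0033256 = 439.0 K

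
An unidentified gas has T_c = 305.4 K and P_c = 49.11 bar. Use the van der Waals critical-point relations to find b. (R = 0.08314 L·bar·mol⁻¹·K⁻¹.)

b ≈ 0.06463 L/mol

From T_c = 8a/(27Rb) and P_c = a/(27b²): b = R T_c/(8 P_c).
b = (0.08314)(305.4)/(8×49.11) = 25.391/392.88 = 0.06463 L/mol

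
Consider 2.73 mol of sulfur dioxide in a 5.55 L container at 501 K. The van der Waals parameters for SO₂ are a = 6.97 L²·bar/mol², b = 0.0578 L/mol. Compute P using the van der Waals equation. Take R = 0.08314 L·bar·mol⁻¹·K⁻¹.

P ≈ 19.40 bar

P = nRT/(V − nb) − a n²/V²
nRT/(V − nb) = (2.73)(0.08314)(501)/(5.55 − 2.73×0.0578) = 113.71/5.3922 = 21.088 bar
a n²/V² = (6.97)(2.73)²/(5.55)² = 1.6864 bar
P = 21.088 − 1.6864 = 19.40 bar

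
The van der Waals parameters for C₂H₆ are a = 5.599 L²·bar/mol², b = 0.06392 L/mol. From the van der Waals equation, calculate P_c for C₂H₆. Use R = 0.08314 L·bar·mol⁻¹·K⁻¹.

For a van der Waals gas, P_c = a/(27b²).
P_c = 5.599/(27×(0.06392)²) = 5.599/0.11032 = 50.75 bar

P_c ≈ 50.75 bar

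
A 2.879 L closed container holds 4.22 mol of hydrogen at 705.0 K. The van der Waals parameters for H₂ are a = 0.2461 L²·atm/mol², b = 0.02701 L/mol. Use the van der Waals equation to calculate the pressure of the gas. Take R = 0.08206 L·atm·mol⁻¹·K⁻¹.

P ≈ 87.77 atm

P = nRT/(V − nb) − a n²/V²
nRT/(V − nb) = (4.22)(0.08206)(705.0)/(2.879 − 4.22×0.02701) = 244.14/2.7650 = 88.297 atm
a n²/V² = (0.2461)(4.22)²/(2.879)² = 0.52875 atm
P = 88.297 − 0.52875 = 87.77 atm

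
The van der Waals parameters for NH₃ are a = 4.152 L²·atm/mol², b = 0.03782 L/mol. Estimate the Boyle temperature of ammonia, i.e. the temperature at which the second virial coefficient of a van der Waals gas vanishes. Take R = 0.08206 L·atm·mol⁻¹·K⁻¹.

For a van der Waals gas the second virial coefficient B₂ = b − a/(RT) vanishes at T_B = a/(Rb).
T_B = 4.152/(0.08206×0.03782) = 4.152/0.0031035 = 1338 K

T_B ≈ 1338 K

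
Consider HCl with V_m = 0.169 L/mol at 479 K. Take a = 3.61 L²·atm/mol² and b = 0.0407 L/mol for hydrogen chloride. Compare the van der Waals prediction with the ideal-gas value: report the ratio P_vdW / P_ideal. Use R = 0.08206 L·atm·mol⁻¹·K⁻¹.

Ideal: P_ideal = RT/V_m = (0.08206)(479)/0.169 = 232.584 atm
vdW: P = RT/(V_m − b) − a/V_m² = 39.3067/0.128300 − 3.61/0.0285610 = 306.366 − 126.396 = 179.970 atm
Ratio = 179.970/232.584 = 0.7738

P_vdW / P_ideal ≈ 0.7738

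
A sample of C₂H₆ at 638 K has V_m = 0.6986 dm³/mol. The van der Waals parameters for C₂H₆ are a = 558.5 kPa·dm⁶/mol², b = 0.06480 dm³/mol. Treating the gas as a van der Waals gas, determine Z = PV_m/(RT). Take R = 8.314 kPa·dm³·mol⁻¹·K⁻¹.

Z ≈ 0.9515

P = RT/(V_m − b) − a/V_m² = (8.314)(638)/(0.6986 − 0.06480) − 558.5/(0.6986)²
  = 5304.3/0.63380 − 1144.4 = 8369.0 − 1144.4 = 7224.6 kPa
Z = PV_m/(RT) = (7224.6)(0.6986)/((8.314)(638)) = 5047.1/5304.3 = 0.9515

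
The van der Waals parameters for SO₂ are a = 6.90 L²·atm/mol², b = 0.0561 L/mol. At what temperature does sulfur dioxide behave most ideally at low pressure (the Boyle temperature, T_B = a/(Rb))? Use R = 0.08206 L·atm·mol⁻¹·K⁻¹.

For a van der Waals gas the second virial coefficient B₂ = b − a/(RT) vanishes at T_B = a/(Rb).
T_B = 6.90/(0.08206×0.0561) = 6.90/0.0046036 = 1499 K

T_B ≈ 1499 K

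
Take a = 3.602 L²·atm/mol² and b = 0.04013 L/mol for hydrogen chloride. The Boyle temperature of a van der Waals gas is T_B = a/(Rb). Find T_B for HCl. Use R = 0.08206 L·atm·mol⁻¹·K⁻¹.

For a van der Waals gas the second virial coefficient B₂ = b − a/(RT) vanishes at T_B = a/(Rb).
T_B = 3.602/(0.08206×0.04013) = 3.602/0.0032931 = 1094 K

T_B ≈ 1094 K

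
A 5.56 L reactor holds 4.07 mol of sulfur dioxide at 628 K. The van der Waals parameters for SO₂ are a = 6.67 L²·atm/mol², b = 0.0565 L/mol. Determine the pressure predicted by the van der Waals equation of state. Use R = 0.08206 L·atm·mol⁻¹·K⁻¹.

P = nRT/(V − nb) − a n²/V²
nRT/(V − nb) = (4.07)(0.08206)(628)/(5.56 − 4.07×0.0565) = 209.74/5.3300 = 39.351 atm
a n²/V² = (6.67)(4.07)²/(5.56)² = 3.5741 atm
P = 39.351 − 3.5741 = 35.78 atm

P ≈ 35.78 atm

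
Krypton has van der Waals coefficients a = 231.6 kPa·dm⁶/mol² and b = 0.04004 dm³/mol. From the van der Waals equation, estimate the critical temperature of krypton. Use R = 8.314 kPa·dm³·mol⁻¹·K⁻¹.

T_c ≈ 206.1 K

For a van der Waals gas, T_c = 8a/(27Rb).
T_c = 8×231.6/(27×8.314×0.04004) = 1852.8/8.9881 = 206.1 K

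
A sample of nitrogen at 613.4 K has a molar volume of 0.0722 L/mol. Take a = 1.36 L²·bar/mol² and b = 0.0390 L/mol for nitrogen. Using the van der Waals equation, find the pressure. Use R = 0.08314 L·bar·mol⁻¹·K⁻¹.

P ≈ 1275 bar

P = RT/(V_m − b) − a/V_m²
RT/(V_m − b) = (0.08314)(613.4)/(0.0722 − 0.0390) = 50.998/0.033200 = 1536.1 bar
a/V_m² = 1.36/(0.0722)² = 260.89 bar
P = 1536.1 − 260.89 = 1275 bar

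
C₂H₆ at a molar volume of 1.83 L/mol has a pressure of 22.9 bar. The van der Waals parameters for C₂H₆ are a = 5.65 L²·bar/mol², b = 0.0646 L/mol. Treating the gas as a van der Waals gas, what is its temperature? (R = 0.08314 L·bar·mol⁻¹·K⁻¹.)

T ≈ 522.1 K

T = (P + a/V_m²)(V_m − b)/R
P + a/V_m² = 22.9 + 5.65/(1.83)² = 24.587 bar
V_m − b = 1.83 − 0.0646 = 1.7654 L/mol
T = (24.587)(1.7654)/0.08314 = 522.1 K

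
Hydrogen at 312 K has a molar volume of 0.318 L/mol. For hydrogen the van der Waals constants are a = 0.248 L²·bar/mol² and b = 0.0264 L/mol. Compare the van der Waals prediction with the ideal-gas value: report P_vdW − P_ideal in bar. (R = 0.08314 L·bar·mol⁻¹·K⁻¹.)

Ideal: P_ideal = RT/V_m = (0.08314)(312)/0.318 = 81.5713 bar
vdW: P = RT/(V_m − b) − a/V_m² = 25.9397/0.291600 − 0.248/0.101124 = 88.9564 − 2.45243 = 86.5040 bar
ΔP = 86.5040 − 81.5713 = 4.933 bar

ΔP ≈ 4.933 bar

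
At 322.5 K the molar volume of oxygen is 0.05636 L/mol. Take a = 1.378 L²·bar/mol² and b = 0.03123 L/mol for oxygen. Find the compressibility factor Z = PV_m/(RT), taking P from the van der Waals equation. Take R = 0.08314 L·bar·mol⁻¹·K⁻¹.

Z ≈ 1.331

P = RT/(V_m − b) − a/V_m² = (0.08314)(322.5)/(0.05636 − 0.03123) − 1.378/(0.05636)²
  = 26.813/0.025130 − 433.82 = 1067.0 − 433.82 = 633.2 bar
Z = PV_m/(RT) = (633.2)(0.05636)/((0.08314)(322.5)) = 35.687/26.813 = 1.331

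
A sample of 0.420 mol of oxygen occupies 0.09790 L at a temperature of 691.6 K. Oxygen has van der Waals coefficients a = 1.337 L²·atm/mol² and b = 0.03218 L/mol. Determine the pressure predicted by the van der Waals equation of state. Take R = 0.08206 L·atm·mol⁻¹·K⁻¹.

P = nRT/(V − nb) − a n²/V²
nRT/(V − nb) = (0.420)(0.08206)(691.6)/(0.09790 − 0.420×0.03218) = 23.836/0.084384 = 282.47 atm
a n²/V² = (1.337)(0.420)²/(0.09790)² = 24.607 atm
P = 282.47 − 24.607 = 257.9 atm

P ≈ 257.9 atm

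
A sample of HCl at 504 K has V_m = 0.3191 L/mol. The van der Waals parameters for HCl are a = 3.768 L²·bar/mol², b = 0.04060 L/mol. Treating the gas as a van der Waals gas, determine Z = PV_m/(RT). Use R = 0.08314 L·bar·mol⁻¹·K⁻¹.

P = RT/(V_m − b) − a/V_m² = (0.08314)(504)/(0.3191 − 0.04060) − 3.768/(0.3191)²
  = 41.903/0.27850 − 37.005 = 150.46 − 37.005 = 113.46 bar
Z = PV_m/(RT) = (113.46)(0.3191)/((0.08314)(504)) = 36.205/41.903 = 0.8640

Z ≈ 0.8640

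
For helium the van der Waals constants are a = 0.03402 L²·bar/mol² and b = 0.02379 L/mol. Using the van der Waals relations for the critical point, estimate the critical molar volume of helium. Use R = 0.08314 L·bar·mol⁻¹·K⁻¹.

V_m,c ≈ 0.07137 L/mol

For a van der Waals gas, V_m,c = 3b.
V_m,c = 3×0.02379 = 0.07137 L/mol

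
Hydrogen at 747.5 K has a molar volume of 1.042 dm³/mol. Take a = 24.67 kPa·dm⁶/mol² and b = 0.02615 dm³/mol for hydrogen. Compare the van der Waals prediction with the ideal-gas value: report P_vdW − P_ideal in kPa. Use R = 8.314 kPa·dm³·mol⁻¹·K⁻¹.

Ideal: P_ideal = RT/V_m = (8.314)(747.5)/1.042 = 5964.22 kPa
vdW: P = RT/(V_m − b) − a/V_m² = 6214.72/1.01585 − 24.67/1.08576 = 6117.75 − 22.7214 = 6095.03 kPa
ΔP = 6095.03 − 5964.22 = 130.8 kPa

ΔP ≈ 130.8 kPa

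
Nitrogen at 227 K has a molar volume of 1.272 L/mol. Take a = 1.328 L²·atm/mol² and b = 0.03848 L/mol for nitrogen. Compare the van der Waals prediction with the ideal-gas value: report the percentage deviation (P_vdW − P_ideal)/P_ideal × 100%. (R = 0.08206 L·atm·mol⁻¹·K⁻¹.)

Ideal: P_ideal = RT/V_m = (0.08206)(227)/1.272 = 14.6444 atm
vdW: P = RT/(V_m − b) − a/V_m² = 18.6276/1.23352 − 1.328/1.61798 = 15.1012 − 0.820777 = 14.2804 atm
% deviation = (14.2804 − 14.6444)/14.6444 × 100% = -2.49%

-2.49 %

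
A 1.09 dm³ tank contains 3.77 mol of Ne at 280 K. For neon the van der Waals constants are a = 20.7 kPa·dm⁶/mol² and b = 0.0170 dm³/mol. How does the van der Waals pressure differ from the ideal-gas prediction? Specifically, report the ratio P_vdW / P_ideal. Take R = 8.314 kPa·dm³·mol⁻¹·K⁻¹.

P_vdW / P_ideal ≈ 1.032

Ideal: P_ideal = nRT/V = (3.77)(8.314)(280)/1.09 = 8051.61 kPa
vdW: P = nRT/(V − nb) − a n²/V² = 8776.26/1.02591 − 294.207/1.18810 = 8554.61 − 247.628 = 8306.98 kPa
Ratio = 8306.98/8051.61 = 1.032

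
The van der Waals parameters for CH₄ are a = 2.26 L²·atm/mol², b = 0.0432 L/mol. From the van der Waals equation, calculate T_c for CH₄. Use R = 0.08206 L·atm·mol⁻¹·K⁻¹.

For a van der Waals gas, T_c = 8a/(27Rb).
T_c = 8×2.26/(27×0.08206×0.0432) = 18.080/0.095715 = 188.9 K

T_c ≈ 188.9 K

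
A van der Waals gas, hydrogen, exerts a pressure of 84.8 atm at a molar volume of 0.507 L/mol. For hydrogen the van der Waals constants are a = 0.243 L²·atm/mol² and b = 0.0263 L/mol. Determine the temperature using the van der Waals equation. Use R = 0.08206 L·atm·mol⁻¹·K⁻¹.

T ≈ 502.3 K

T = (P + a/V_m²)(V_m − b)/R
P + a/V_m² = 84.8 + 0.243/(0.507)² = 85.745 atm
V_m − b = 0.507 − 0.0263 = 0.48070 L/mol
T = (85.745)(0.48070)/0.08206 = 502.3 K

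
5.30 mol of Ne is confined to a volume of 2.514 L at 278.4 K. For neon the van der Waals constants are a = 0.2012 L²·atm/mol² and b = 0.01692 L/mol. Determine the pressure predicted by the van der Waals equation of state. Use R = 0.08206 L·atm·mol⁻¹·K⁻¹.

P = nRT/(V − nb) − a n²/V²
nRT/(V − nb) = (5.30)(0.08206)(278.4)/(2.514 − 5.30×0.01692) = 121.08/2.4243 = 49.944 atm
a n²/V² = (0.2012)(5.30)²/(2.514)² = 0.89423 atm
P = 49.944 − 0.89423 = 49.05 atm

P ≈ 49.05 atm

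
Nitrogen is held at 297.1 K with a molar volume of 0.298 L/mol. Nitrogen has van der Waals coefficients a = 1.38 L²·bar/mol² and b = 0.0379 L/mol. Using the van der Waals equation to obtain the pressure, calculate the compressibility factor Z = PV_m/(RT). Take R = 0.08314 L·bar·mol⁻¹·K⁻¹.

P = RT/(V_m − b) − a/V_m² = (0.08314)(297.1)/(0.298 − 0.0379) − 1.38/(0.298)²
  = 24.701/0.26010 − 15.540 = 94.967 − 15.540 = 79.427 bar
Z = PV_m/(RT) = (79.427)(0.298)/((0.08314)(297.1)) = 23.669/24.701 = 0.9582

Z ≈ 0.9582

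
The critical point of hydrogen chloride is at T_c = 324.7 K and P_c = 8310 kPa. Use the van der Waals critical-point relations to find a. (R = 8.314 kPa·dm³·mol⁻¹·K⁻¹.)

a ≈ 370.0 kPa·dm⁶/mol²

From T_c = 8a/(27Rb) and P_c = a/(27b²): a = 27 R² T_c²/(64 P_c).
a = 27×(8.314)²×(324.7)²/(64×8310) = 196765241/531840 = 370.0 kPa·dm⁶/mol²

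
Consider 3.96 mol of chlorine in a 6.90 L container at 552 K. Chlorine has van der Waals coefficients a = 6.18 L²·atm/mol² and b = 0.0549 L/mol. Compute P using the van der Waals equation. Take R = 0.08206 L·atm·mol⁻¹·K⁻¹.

P ≈ 24.81 atm

P = nRT/(V − nb) − a n²/V²
nRT/(V − nb) = (3.96)(0.08206)(552)/(6.90 − 3.96×0.0549) = 179.38/6.6826 = 26.843 atm
a n²/V² = (6.18)(3.96)²/(6.90)² = 2.0355 atm
P = 26.843 − 2.0355 = 24.81 atm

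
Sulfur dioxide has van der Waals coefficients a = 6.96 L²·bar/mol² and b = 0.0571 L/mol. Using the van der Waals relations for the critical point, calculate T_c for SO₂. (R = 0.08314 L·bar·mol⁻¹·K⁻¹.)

T_c ≈ 434.4 K

For a van der Waals gas, T_c = 8a/(27Rb).
T_c = 8×6.96/(27×0.08314×0.0571) = 55.680/0.12818 = 434.4 K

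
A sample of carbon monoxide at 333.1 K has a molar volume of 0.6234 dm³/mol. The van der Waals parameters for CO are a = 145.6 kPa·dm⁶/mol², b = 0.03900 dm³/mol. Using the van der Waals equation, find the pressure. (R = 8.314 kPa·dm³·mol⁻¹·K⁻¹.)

P = RT/(V_m − b) − a/V_m²
RT/(V_m − b) = (8.314)(333.1)/(0.6234 − 0.03900) = 2769.4/0.58440 = 4738.9 kPa
a/V_m² = 145.6/(0.6234)² = 374.65 kPa
P = 4738.9 − 374.65 = 4364 kPa

P ≈ 4364 kPa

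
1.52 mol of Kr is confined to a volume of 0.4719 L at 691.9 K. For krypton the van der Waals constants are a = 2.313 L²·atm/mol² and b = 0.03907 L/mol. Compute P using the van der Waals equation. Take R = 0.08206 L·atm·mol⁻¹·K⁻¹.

P = nRT/(V − nb) − a n²/V²
nRT/(V − nb) = (1.52)(0.08206)(691.9)/(0.4719 − 1.52×0.03907) = 86.302/0.41251 = 209.21 atm
a n²/V² = (2.313)(1.52)²/(0.4719)² = 23.997 atm
P = 209.21 − 23.997 = 185.2 atm

P ≈ 185.2 atm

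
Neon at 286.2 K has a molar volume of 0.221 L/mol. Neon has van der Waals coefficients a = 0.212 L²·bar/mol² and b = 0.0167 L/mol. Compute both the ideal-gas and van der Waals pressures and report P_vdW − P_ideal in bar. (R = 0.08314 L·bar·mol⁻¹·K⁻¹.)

ΔP ≈ 4.46 bar

Ideal: P_ideal = RT/V_m = (0.08314)(286.2)/0.221 = 107.668 bar
vdW: P = RT/(V_m − b) − a/V_m² = 23.7947/0.204300 − 0.212/0.0488410 = 116.469 − 4.34062 = 112.128 bar
ΔP = 112.128 − 107.668 = 4.46 bar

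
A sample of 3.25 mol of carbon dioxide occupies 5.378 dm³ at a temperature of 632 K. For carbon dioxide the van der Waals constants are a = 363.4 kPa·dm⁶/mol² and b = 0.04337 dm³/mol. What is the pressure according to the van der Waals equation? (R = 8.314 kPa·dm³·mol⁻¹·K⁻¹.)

P = nRT/(V − nb) − a n²/V²
nRT/(V − nb) = (3.25)(8.314)(632)/(5.378 − 3.25×0.04337) = 17077/5.2370 = 3260.8 kPa
a n²/V² = (363.4)(3.25)²/(5.378)² = 132.71 kPa
P = 3260.8 − 132.71 = 3128 kPa

P ≈ 3128 kPa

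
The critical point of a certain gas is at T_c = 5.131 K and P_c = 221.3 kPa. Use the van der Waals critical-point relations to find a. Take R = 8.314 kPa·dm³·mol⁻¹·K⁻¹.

From T_c = 8a/(27Rb) and P_c = a/(27b²): a = 27 R² T_c²/(64 P_c).
a = 27×(8.314)²×(5.131)²/(64×221.3) = 49135/14163 = 3.469 kPa·dm⁶/mol²

a ≈ 3.469 kPa·dm⁶/mol²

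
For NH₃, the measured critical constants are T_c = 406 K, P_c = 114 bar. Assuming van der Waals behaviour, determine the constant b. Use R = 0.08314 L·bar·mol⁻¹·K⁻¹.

b ≈ 0.03701 L/mol

From T_c = 8a/(27Rb) and P_c = a/(27b²): b = R T_c/(8 P_c).
b = (0.08314)(406)/(8×114) = 33.755/912.00 = 0.03701 L/mol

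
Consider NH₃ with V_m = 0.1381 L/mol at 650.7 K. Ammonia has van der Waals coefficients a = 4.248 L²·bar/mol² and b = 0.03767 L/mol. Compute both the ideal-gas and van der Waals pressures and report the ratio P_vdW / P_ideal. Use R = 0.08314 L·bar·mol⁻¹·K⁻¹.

P_vdW / P_ideal ≈ 0.8065

Ideal: P_ideal = RT/V_m = (0.08314)(650.7)/0.1381 = 391.739 bar
vdW: P = RT/(V_m − b) − a/V_m² = 54.0992/0.100430 − 4.248/0.0190716 = 538.676 − 222.740 = 315.936 bar
Ratio = 315.936/391.739 = 0.8065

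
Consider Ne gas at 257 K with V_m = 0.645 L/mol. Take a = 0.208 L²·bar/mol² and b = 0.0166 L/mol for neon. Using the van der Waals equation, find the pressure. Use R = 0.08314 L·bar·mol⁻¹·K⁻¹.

P = RT/(V_m − b) − a/V_m²
RT/(V_m − b) = (0.08314)(257)/(0.645 − 0.0166) = 21.367/0.62840 = 34.002 bar
a/V_m² = 0.208/(0.645)² = 0.49997 bar
P = 34.002 − 0.49997 = 33.50 bar

P ≈ 33.50 bar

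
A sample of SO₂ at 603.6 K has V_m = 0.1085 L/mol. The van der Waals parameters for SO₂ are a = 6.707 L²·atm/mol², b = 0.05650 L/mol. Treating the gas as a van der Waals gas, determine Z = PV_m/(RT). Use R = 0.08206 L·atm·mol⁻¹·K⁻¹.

P = RT/(V_m − b) − a/V_m² = (0.08206)(603.6)/(0.1085 − 0.05650) − 6.707/(0.1085)²
  = 49.531/0.052000 − 569.73 = 952.52 − 569.73 = 382.79 atm
Z = PV_m/(RT) = (382.79)(0.1085)/((0.08206)(603.6)) = 41.533/49.531 = 0.8385

Z ≈ 0.8385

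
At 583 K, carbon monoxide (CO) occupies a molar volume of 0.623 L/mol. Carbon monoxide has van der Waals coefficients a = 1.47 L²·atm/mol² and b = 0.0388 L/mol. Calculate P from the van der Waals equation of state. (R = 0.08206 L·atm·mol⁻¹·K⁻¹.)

P = RT/(V_m − b) − a/V_m²
RT/(V_m − b) = (0.08206)(583)/(0.623 − 0.0388) = 47.841/0.58420 = 81.891 atm
a/V_m² = 1.47/(0.623)² = 3.7874 atm
P = 81.891 − 3.7874 = 78.10 atm

P ≈ 78.10 atm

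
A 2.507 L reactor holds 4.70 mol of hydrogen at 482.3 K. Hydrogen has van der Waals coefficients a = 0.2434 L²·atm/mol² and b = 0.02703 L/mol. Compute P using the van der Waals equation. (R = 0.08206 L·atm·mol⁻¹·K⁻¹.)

P ≈ 77.30 atm

P = nRT/(V − nb) − a n²/V²
nRT/(V − nb) = (4.70)(0.08206)(482.3)/(2.507 − 4.70×0.02703) = 186.01/2.3800 = 78.155 atm
a n²/V² = (0.2434)(4.70)²/(2.507)² = 0.85548 atm
P = 78.155 − 0.85548 = 77.30 atm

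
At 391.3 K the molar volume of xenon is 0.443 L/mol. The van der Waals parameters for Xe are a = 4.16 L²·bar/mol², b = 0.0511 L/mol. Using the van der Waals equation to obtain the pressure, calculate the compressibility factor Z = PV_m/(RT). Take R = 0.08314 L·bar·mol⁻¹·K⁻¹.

Z ≈ 0.8417

P = RT/(V_m − b) − a/V_m² = (0.08314)(391.3)/(0.443 − 0.0511) − 4.16/(0.443)²
  = 32.533/0.39190 − 21.198 = 83.014 − 21.198 = 61.816 bar
Z = PV_m/(RT) = (61.816)(0.443)/((0.08314)(391.3)) = 27.384/32.533 = 0.8417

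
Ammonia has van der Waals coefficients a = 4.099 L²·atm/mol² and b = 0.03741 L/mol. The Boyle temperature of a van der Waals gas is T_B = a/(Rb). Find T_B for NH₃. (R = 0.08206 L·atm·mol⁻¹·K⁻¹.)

T_B ≈ 1335 K

For a van der Waals gas the second virial coefficient B₂ = b − a/(RT) vanishes at T_B = a/(Rb).
T_B = 4.099/(0.08206×0.03741) = 4.099/0.0030699 = 1335 K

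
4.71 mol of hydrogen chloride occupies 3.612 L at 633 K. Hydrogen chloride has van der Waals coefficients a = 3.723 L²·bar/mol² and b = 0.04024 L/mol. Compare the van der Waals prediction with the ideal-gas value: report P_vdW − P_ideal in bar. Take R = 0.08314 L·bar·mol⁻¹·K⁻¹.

Ideal: P_ideal = nRT/V = (4.71)(0.08314)(633)/3.612 = 68.6257 bar
vdW: P = nRT/(V − nb) − a n²/V² = 247.876/3.42247 − 82.5914/13.0465 = 72.4261 − 6.33054 = 66.0956 bar
ΔP = 66.0956 − 68.6257 = -2.530 bar

ΔP ≈ -2.530 bar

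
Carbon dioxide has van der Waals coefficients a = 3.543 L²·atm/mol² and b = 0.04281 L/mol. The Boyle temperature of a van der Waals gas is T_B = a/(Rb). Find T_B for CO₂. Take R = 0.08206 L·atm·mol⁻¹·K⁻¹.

For a van der Waals gas the second virial coefficient B₂ = b − a/(RT) vanishes at T_B = a/(Rb).
T_B = 3.543/(0.08206×0.04281) = 3.543/0.0035130 = 1009 K

T_B ≈ 1009 K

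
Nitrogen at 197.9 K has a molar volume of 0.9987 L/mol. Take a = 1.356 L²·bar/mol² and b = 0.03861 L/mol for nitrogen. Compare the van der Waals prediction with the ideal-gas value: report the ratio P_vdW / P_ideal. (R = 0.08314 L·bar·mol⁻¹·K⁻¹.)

Ideal: P_ideal = RT/V_m = (0.08314)(197.9)/0.9987 = 16.4748 bar
vdW: P = RT/(V_m − b) − a/V_m² = 16.4534/0.960090 − 1.356/0.997402 = 17.1374 − 1.35953 = 15.7779 bar
Ratio = 15.7779/16.4748 = 0.9577

P_vdW / P_ideal ≈ 0.9577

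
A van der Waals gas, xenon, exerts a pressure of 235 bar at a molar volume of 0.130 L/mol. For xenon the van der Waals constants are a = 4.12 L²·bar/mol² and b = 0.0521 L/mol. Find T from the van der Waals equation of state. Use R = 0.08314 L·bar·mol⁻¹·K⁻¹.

T = (P + a/V_m²)(V_m − b)/R
P + a/V_m² = 235 + 4.12/(0.130)² = 478.79 bar
V_m − b = 0.130 − 0.0521 = 0.077900 L/mol
T = (478.79)(0.077900)/0.08314 = 448.6 K

T ≈ 448.6 K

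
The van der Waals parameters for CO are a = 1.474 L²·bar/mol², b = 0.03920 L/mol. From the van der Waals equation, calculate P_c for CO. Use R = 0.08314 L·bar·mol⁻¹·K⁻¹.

For a van der Waals gas, P_c = a/(27b²).
P_c = 1.474/(27×(0.03920)²) = 1.474/0.041489 = 35.53 bar

P_c ≈ 35.53 bar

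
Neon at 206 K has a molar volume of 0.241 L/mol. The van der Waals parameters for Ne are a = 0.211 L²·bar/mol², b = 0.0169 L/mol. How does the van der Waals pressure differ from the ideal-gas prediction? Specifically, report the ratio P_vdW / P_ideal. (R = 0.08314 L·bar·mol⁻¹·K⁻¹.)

P_vdW / P_ideal ≈ 1.024

Ideal: P_ideal = RT/V_m = (0.08314)(206)/0.241 = 71.0657 bar
vdW: P = RT/(V_m − b) − a/V_m² = 17.1268/0.224100 − 0.211/0.0580810 = 76.4248 − 3.63286 = 72.7919 bar
Ratio = 72.7919/71.0657 = 1.024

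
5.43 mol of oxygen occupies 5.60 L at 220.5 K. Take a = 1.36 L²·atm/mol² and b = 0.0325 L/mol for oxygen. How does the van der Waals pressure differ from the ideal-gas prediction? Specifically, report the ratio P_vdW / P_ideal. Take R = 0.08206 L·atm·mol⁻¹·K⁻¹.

Ideal: P_ideal = nRT/V = (5.43)(0.08206)(220.5)/5.60 = 17.5449 atm
vdW: P = nRT/(V − nb) − a n²/V² = 98.2517/5.42353 − 40.0995/31.3600 = 18.1158 − 1.27868 = 16.8371 atm
Ratio = 16.8371/17.5449 = 0.9597

P_vdW / P_ideal ≈ 0.9597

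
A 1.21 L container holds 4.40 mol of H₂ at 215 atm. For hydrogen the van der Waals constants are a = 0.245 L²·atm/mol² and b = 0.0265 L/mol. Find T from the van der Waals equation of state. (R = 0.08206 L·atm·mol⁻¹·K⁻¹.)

T = (P + a n²/V²)(V − nb)/(nR)
P + a n²/V² = 215 + (0.245)(4.40)²/(1.21)² = 218.24 atm
V − nb = 1.21 − (4.40)(0.0265) = 1.0934 L
T = (218.24)(1.0934)/((4.40)(0.08206)) = 660.9 K

T ≈ 660.9 K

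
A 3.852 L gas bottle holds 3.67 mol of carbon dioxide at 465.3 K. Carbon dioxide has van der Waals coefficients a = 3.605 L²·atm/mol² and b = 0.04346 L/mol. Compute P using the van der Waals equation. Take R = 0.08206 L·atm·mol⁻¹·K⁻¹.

P ≈ 34.68 atm

P = nRT/(V − nb) − a n²/V²
nRT/(V − nb) = (3.67)(0.08206)(465.3)/(3.852 − 3.67×0.04346) = 140.13/3.6925 = 37.950 atm
a n²/V² = (3.605)(3.67)²/(3.852)² = 3.2724 atm
P = 37.950 − 3.2724 = 34.68 atm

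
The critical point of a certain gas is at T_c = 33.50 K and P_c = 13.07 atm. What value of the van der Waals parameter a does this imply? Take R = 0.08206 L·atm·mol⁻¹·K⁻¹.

a ≈ 0.2439 L²·atm/mol²

From T_c = 8a/(27Rb) and P_c = a/(27b²): a = 27 R² T_c²/(64 P_c).
a = 27×(0.08206)²×(33.50)²/(64×13.07) = 204.04/836.48 = 0.2439 L²·atm/mol²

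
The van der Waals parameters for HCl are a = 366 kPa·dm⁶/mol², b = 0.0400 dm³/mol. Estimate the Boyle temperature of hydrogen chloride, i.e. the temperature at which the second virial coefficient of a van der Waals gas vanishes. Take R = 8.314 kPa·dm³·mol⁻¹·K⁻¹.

T_B ≈ 1101 K

For a van der Waals gas the second virial coefficient B₂ = b − a/(RT) vanishes at T_B = a/(Rb).
T_B = 366/(8.314×0.0400) = 366/0.33256 = 1101 K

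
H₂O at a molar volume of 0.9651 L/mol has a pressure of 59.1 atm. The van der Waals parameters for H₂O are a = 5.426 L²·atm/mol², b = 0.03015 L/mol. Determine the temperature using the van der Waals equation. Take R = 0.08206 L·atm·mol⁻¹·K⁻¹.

T = (P + a/V_m²)(V_m − b)/R
P + a/V_m² = 59.1 + 5.426/(0.9651)² = 64.926 atm
V_m − b = 0.9651 − 0.03015 = 0.93495 L/mol
T = (64.926)(0.93495)/0.08206 = 739.7 K

T ≈ 739.7 K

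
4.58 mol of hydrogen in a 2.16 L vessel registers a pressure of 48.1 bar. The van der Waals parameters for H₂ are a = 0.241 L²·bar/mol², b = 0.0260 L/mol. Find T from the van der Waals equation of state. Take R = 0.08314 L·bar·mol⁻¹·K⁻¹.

T ≈ 263.6 K

T = (P + a n²/V²)(V − nb)/(nR)
P + a n²/V² = 48.1 + (0.241)(4.58)²/(2.16)² = 49.184 bar
V − nb = 2.16 − (4.58)(0.0260) = 2.0409 L
T = (49.184)(2.0409)/((4.58)(0.08314)) = 263.6 K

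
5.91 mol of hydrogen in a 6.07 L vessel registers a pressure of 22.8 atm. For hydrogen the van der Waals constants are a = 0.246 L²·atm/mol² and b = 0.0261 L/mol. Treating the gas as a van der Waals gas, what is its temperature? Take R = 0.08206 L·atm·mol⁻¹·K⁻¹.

T ≈ 281.0 K

T = (P + a n²/V²)(V − nb)/(nR)
P + a n²/V² = 22.8 + (0.246)(5.91)²/(6.07)² = 23.033 atm
V − nb = 6.07 − (5.91)(0.0261) = 5.9157 L
T = (23.033)(5.9157)/((5.91)(0.08206)) = 281.0 K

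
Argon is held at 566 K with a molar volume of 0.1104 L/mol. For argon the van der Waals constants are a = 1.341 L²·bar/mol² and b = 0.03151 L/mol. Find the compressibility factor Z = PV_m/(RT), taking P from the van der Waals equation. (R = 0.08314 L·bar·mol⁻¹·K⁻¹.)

Z ≈ 1.141

P = RT/(V_m − b) − a/V_m² = (0.08314)(566)/(0.1104 − 0.03151) − 1.341/(0.1104)²
  = 47.057/0.078890 − 110.02 = 596.49 − 110.02 = 486.47 bar
Z = PV_m/(RT) = (486.47)(0.1104)/((0.08314)(566)) = 53.706/47.057 = 1.141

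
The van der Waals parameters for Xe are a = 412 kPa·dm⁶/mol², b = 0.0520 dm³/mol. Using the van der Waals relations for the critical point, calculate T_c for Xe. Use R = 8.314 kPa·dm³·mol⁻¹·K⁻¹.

For a van der Waals gas, T_c = 8a/(27Rb).
T_c = 8×412/(27×8.314×0.0520) = 3296.0/11.673 = 282.4 K

T_c ≈ 282.4 K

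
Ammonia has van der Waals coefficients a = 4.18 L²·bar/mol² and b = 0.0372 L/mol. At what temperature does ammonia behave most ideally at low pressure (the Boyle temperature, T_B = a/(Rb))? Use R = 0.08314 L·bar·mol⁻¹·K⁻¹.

T_B ≈ 1352 K

For a van der Waals gas the second virial coefficient B₂ = b − a/(RT) vanishes at T_B = a/(Rb).
T_B = 4.18/(0.08314×0.0372) = 4.18/0.0030928 = 1352 K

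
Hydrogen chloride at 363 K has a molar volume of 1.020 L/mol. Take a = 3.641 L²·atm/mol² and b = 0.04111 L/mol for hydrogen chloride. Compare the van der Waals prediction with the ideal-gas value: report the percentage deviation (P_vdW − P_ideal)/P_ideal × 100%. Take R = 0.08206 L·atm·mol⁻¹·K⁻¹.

-7.78 %

Ideal: P_ideal = RT/V_m = (0.08206)(363)/1.020 = 29.2037 atm
vdW: P = RT/(V_m − b) − a/V_m² = 29.7878/0.978890 − 3.641/1.04040 = 30.4302 − 3.49962 = 26.9306 atm
% deviation = (26.9306 − 29.2037)/29.2037 × 100% = -7.78%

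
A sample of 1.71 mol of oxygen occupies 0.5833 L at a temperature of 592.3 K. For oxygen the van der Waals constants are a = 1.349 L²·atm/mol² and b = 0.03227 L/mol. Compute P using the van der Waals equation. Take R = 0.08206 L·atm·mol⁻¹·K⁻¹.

P = nRT/(V − nb) − a n²/V²
nRT/(V − nb) = (1.71)(0.08206)(592.3)/(0.5833 − 1.71×0.03227) = 83.113/0.52812 = 157.38 atm
a n²/V² = (1.349)(1.71)²/(0.5833)² = 11.594 atm
P = 157.38 − 11.594 = 145.8 atm

P ≈ 145.8 atm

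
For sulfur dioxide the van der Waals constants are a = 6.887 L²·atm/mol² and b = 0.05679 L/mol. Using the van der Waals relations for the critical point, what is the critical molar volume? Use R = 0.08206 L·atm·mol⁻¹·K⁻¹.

For a van der Waals gas, V_m,c = 3b.
V_m,c = 3×0.05679 = 0.1704 L/mol

V_m,c ≈ 0.1704 L/mol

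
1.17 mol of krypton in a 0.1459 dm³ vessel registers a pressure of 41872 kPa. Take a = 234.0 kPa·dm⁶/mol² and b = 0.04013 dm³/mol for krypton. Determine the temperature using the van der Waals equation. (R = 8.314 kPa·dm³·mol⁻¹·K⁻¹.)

T ≈ 579.0 K

T = (P + a n²/V²)(V − nb)/(nR)
P + a n²/V² = 41872 + (234.0)(1.17)²/(0.1459)² = 56920 kPa
V − nb = 0.1459 − (1.17)(0.04013) = 0.098948 dm³
T = (56920)(0.098948)/((1.17)(8.314)) = 579.0 K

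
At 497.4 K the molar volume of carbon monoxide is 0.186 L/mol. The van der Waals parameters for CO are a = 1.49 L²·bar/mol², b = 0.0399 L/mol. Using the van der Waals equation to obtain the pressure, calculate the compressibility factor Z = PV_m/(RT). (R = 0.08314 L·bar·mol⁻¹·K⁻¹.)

Z ≈ 1.079

P = RT/(V_m − b) − a/V_m² = (0.08314)(497.4)/(0.186 − 0.0399) − 1.49/(0.186)²
  = 41.354/0.14610 − 43.069 = 283.05 − 43.069 = 239.98 bar
Z = PV_m/(RT) = (239.98)(0.186)/((0.08314)(497.4)) = 44.636/41.354 = 1.079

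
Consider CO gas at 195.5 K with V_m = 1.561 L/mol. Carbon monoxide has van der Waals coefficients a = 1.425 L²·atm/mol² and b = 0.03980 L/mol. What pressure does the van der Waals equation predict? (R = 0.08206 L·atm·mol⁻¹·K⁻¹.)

P = RT/(V_m − b) − a/V_m²
RT/(V_m − b) = (0.08206)(195.5)/(1.561 − 0.03980) = 16.043/1.5212 = 10.546 atm
a/V_m² = 1.425/(1.561)² = 0.58480 atm
P = 10.546 − 0.58480 = 9.961 atm

P ≈ 9.961 atm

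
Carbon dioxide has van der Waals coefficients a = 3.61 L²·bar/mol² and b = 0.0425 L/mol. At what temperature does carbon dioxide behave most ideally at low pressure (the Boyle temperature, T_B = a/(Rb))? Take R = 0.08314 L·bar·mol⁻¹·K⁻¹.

For a van der Waals gas the second virial coefficient B₂ = b − a/(RT) vanishes at T_B = a/(Rb).
T_B = 3.61/(0.08314×0.0425) = 3.61/0.0035335 = 1022 K

T_B ≈ 1022 K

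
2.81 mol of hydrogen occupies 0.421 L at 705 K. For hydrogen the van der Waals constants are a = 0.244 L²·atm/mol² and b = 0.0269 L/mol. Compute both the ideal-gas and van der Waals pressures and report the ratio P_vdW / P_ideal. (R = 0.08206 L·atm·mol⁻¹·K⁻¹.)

P_vdW / P_ideal ≈ 1.191

Ideal: P_ideal = nRT/V = (2.81)(0.08206)(705)/0.421 = 386.140 atm
vdW: P = nRT/(V − nb) − a n²/V² = 162.565/0.345411 − 1.92665/0.177241 = 470.642 − 10.8702 = 459.772 atm
Ratio = 459.772/386.140 = 1.191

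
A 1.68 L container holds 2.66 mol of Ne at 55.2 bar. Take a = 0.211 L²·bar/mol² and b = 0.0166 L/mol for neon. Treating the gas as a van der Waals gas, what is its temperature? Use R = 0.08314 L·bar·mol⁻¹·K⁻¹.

T ≈ 412.2 K

T = (P + a n²/V²)(V − nb)/(nR)
P + a n²/V² = 55.2 + (0.211)(2.66)²/(1.68)² = 55.729 bar
V − nb = 1.68 − (2.66)(0.0166) = 1.6358 L
T = (55.729)(1.6358)/((2.66)(0.08314)) = 412.2 K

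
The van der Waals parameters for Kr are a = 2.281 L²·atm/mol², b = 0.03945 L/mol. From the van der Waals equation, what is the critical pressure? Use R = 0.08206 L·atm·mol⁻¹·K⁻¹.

For a van der Waals gas, P_c = a/(27b²).
P_c = 2.281/(27×(0.03945)²) = 2.281/0.042020 = 54.28 atm

P_c ≈ 54.28 atm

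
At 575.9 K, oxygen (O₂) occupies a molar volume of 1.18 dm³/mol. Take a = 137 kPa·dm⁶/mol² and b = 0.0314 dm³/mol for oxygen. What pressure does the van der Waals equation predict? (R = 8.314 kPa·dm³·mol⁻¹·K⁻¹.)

P ≈ 4070 kPa

P = RT/(V_m − b) − a/V_m²
RT/(V_m − b) = (8.314)(575.9)/(1.18 − 0.0314) = 4788.0/1.1486 = 4168.6 kPa
a/V_m² = 137/(1.18)² = 98.391 kPa
P = 4168.6 − 98.391 = 4070 kPa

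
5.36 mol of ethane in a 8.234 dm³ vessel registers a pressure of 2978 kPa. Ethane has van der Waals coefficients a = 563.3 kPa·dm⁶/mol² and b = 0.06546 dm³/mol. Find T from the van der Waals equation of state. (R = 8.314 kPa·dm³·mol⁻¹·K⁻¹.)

T = (P + a n²/V²)(V − nb)/(nR)
P + a n²/V² = 2978 + (563.3)(5.36)²/(8.234)² = 3216.7 kPa
V − nb = 8.234 − (5.36)(0.06546) = 7.8831 dm³
T = (3216.7)(7.8831)/((5.36)(8.314)) = 569.0 K

T ≈ 569.0 K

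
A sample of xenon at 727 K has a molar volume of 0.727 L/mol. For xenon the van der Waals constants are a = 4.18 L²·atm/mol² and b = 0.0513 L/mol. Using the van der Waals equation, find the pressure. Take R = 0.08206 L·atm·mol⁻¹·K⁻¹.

P = RT/(V_m − b) − a/V_m²
RT/(V_m − b) = (0.08206)(727)/(0.727 − 0.0513) = 59.658/0.67570 = 88.291 atm
a/V_m² = 4.18/(0.727)² = 7.9087 atm
P = 88.291 − 7.9087 = 80.38 atm

P ≈ 80.38 atm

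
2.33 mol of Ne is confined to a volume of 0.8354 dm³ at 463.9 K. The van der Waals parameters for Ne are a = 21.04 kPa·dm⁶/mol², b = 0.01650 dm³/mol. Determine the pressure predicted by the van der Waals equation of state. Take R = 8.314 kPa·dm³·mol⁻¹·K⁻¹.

P = nRT/(V − nb) − a n²/V²
nRT/(V − nb) = (2.33)(8.314)(463.9)/(0.8354 − 2.33×0.01650) = 8986.5/0.79696 = 11276 kPa
a n²/V² = (21.04)(2.33)²/(0.8354)² = 163.67 kPa
P = 11276 − 163.67 = 11112 kPa

P ≈ 11112 kPa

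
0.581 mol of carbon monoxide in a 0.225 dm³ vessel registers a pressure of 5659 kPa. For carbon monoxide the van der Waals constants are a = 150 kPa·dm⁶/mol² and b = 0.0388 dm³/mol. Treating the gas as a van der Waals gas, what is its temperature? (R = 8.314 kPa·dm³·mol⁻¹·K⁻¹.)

T ≈ 279.1 K

T = (P + a n²/V²)(V − nb)/(nR)
P + a n²/V² = 5659 + (150)(0.581)²/(0.225)² = 6659.2 kPa
V − nb = 0.225 − (0.581)(0.0388) = 0.20246 dm³
T = (6659.2)(0.20246)/((0.581)(8.314)) = 279.1 K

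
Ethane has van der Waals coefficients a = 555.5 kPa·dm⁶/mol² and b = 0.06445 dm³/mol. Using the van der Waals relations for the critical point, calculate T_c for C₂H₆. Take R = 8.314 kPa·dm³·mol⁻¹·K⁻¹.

For a van der Waals gas, T_c = 8a/(27Rb).
T_c = 8×555.5/(27×8.314×0.06445) = 4444.0/14.468 = 307.2 K

T_c ≈ 307.2 K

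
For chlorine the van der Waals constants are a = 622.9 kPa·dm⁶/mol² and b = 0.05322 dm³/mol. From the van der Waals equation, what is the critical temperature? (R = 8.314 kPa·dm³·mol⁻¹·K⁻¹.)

T_c ≈ 417.1 K

For a van der Waals gas, T_c = 8a/(27Rb).
T_c = 8×622.9/(27×8.314×0.05322) = 4983.2/11.947 = 417.1 K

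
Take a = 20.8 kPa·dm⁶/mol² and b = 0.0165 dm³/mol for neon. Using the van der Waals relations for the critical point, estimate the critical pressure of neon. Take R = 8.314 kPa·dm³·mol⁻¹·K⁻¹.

P_c ≈ 2830 kPa

For a van der Waals gas, P_c = a/(27b²).
P_c = 20.8/(27×(0.0165)²) = 20.8/0.0073508 = 2830 kPa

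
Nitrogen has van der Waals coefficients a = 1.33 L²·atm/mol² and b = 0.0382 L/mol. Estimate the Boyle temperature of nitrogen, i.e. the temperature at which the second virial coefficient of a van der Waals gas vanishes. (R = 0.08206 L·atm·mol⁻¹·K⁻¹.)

T_B ≈ 424.3 K

For a van der Waals gas the second virial coefficient B₂ = b − a/(RT) vanishes at T_B = a/(Rb).
T_B = 1.33/(0.08206×0.0382) = 1.33/0.0031347 = 424.3 K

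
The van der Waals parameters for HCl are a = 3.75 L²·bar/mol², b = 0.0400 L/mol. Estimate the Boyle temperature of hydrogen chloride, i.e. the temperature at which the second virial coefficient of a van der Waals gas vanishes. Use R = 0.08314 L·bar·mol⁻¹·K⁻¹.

T_B ≈ 1128 K

For a van der Waals gas the second virial coefficient B₂ = b − a/(RT) vanishes at T_B = a/(Rb).
T_B = 3.75/(0.08314×0.0400) = 3.75/0.0033256 = 1128 K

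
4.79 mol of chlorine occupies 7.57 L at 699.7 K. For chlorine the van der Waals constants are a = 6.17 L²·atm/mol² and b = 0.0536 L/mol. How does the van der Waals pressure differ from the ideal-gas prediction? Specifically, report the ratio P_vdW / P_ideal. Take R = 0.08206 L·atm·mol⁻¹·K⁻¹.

P_vdW / P_ideal ≈ 0.9671

Ideal: P_ideal = nRT/V = (4.79)(0.08206)(699.7)/7.57 = 36.3315 atm
vdW: P = nRT/(V − nb) − a n²/V² = 275.029/7.31326 − 141.565/57.3049 = 37.6069 − 2.47038 = 35.1365 atm
Ratio = 35.1365/36.3315 = 0.9671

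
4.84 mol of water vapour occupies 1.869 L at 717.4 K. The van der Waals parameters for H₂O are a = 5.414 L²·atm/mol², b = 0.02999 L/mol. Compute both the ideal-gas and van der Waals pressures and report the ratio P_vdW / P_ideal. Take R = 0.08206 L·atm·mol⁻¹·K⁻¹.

Ideal: P_ideal = nRT/V = (4.84)(0.08206)(717.4)/1.869 = 152.451 atm
vdW: P = nRT/(V − nb) − a n²/V² = 284.930/1.72385 − 126.826/3.49316 = 165.287 − 36.3070 = 128.980 atm
Ratio = 128.980/152.451 = 0.8460

P_vdW / P_ideal ≈ 0.8460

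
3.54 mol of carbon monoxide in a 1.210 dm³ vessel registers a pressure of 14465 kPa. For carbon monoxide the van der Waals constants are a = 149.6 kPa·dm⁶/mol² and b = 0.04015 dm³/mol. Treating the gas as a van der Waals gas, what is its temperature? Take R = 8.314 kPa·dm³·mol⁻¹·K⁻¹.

T ≈ 571.3 K

T = (P + a n²/V²)(V − nb)/(nR)
P + a n²/V² = 14465 + (149.6)(3.54)²/(1.210)² = 15745 kPa
V − nb = 1.210 − (3.54)(0.04015) = 1.0679 dm³
T = (15745)(1.0679)/((3.54)(8.314)) = 571.3 K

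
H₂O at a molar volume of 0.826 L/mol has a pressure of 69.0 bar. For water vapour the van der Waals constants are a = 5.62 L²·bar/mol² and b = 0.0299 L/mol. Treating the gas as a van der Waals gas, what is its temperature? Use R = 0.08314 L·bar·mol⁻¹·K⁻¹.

T = (P + a/V_m²)(V_m − b)/R
P + a/V_m² = 69.0 + 5.62/(0.826)² = 77.237 bar
V_m − b = 0.826 − 0.0299 = 0.79610 L/mol
T = (77.237)(0.79610)/0.08314 = 739.6 K

T ≈ 739.6 K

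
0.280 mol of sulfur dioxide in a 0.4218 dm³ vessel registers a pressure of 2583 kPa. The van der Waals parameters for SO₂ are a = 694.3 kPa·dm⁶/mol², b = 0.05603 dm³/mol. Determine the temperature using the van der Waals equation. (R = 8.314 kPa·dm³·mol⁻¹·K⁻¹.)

T ≈ 504.0 K

T = (P + a n²/V²)(V − nb)/(nR)
P + a n²/V² = 2583 + (694.3)(0.280)²/(0.4218)² = 2888.9 kPa
V − nb = 0.4218 − (0.280)(0.05603) = 0.40611 dm³
T = (2888.9)(0.40611)/((0.280)(8.314)) = 504.0 K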